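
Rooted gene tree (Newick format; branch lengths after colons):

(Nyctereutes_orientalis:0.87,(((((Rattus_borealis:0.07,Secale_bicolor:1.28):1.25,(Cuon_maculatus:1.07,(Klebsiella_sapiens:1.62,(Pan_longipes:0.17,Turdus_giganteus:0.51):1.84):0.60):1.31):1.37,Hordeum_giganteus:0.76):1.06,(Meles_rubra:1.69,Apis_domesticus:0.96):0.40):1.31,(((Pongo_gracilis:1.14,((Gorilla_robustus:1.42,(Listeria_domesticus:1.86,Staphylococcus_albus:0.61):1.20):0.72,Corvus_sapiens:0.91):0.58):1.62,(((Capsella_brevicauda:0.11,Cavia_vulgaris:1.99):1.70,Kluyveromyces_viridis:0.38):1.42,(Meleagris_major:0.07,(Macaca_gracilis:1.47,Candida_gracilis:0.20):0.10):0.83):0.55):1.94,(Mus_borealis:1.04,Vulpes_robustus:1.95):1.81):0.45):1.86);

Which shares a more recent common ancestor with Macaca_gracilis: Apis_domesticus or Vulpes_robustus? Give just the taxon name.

Vulpes_robustus

The MRCA of Macaca_gracilis and Vulpes_robustus subtends (((Pongo_gracilis,((Gorilla_robustus,(Listeria_domesticus,Staphylococcus_albus)),Corvus_sapiens)),(((Capsella_brevicauda,Cavia_vulgaris),Kluyveromyces_viridis),(Meleagris_major,(Macaca_gracilis,Candida_gracilis)))),(Mus_borealis,Vulpes_robustus)) (13 taxa).
The MRCA of Macaca_gracilis and Apis_domesticus subtends (((((Rattus_borealis,Secale_bicolor),(Cuon_maculatus,(Klebsiella_sapiens,(Pan_longipes,Turdus_giganteus)))),Hordeum_giganteus),(Meles_rubra,Apis_domesticus)),(((Pongo_gracilis,((Gorilla_robustus,(Listeria_domesticus,Staphylococcus_albus)),Corvus_sapiens)),(((Capsella_brevicauda,Cavia_vulgaris),Kluyveromyces_viridis),(Meleagris_major,(Macaca_gracilis,Candida_gracilis)))),(Mus_borealis,Vulpes_robustus))) (22 taxa).
The first is nested inside the second, so Macaca_gracilis shares a more recent common ancestor with Vulpes_robustus.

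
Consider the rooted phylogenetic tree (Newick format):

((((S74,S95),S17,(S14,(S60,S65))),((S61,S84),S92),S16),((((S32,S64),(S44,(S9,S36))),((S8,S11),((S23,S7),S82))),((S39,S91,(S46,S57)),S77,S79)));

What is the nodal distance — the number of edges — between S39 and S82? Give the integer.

The MRCA of S39 and S82 is the node subtending ((((S32,S64),(S44,(S9,S36))),((S8,S11),((S23,S7),S82))),((S39,S91,(S46,S57)),S77,S79)).
From S39 up to that node: 3 branches. From S82 up to the same node: 4 branches. Total: 3 + 4 = 7.

7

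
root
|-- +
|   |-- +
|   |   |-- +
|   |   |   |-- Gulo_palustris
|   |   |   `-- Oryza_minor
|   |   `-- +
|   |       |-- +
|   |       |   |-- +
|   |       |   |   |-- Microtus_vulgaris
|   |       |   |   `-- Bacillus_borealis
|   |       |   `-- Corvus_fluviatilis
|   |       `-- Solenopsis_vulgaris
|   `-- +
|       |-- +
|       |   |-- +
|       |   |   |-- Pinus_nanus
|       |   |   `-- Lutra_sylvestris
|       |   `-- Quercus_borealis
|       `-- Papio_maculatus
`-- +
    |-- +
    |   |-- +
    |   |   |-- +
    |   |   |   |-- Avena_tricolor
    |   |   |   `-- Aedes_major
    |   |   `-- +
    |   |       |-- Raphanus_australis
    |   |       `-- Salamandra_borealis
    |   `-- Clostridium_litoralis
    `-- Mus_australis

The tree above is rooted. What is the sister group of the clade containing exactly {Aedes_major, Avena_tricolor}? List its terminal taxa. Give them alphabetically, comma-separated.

Raphanus_australis, Salamandra_borealis

The clade containing exactly {Aedes_major, Avena_tricolor} attaches to the tree at the node subtending ((Avena_tricolor,Aedes_major),(Raphanus_australis,Salamandra_borealis)).
The other lineage descending from that same node — the sister group — is (Raphanus_australis,Salamandra_borealis); its 2 tips in alphabetical order are the answer.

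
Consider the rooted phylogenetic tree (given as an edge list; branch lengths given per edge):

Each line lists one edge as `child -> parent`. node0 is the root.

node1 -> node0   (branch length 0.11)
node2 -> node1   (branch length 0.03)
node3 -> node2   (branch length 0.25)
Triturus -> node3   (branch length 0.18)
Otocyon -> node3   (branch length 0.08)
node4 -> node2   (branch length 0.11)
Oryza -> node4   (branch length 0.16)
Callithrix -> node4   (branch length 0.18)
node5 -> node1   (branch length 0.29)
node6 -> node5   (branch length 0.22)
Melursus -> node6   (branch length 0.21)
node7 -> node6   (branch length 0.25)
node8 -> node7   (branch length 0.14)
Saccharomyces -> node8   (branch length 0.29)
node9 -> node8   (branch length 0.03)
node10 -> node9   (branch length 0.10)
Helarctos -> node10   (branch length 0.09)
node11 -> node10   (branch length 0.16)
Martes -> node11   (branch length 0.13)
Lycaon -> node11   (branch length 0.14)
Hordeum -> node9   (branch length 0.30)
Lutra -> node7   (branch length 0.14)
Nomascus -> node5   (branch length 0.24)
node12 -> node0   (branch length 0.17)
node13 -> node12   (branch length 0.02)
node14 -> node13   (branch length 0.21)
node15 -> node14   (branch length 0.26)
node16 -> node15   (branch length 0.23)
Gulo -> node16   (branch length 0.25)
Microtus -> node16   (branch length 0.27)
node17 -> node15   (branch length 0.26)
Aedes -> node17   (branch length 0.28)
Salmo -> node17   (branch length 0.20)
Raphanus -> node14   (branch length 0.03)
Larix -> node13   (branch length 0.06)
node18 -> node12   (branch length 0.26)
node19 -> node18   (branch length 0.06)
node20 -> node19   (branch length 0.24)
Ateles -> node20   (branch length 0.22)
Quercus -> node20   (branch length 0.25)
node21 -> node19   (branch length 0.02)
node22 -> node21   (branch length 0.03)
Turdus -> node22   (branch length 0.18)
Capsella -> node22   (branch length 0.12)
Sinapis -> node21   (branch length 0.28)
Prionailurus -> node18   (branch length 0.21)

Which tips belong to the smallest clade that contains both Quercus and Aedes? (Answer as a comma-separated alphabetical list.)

Aedes, Ateles, Capsella, Gulo, Larix, Microtus, Prionailurus, Quercus, Raphanus, Salmo, Sinapis, Turdus

Tracing Quercus: it sits inside (Ateles,Quercus).
Tracing Aedes: it sits inside (Aedes,Salmo).
The smallest clade enclosing both is (((((Gulo,Microtus),(Aedes,Salmo)),Raphanus),Larix),(((Ateles,Quercus),((Turdus,Capsella),Sinapis)),Prionailurus)); the answer is its 12 terminal taxa in alphabetical order.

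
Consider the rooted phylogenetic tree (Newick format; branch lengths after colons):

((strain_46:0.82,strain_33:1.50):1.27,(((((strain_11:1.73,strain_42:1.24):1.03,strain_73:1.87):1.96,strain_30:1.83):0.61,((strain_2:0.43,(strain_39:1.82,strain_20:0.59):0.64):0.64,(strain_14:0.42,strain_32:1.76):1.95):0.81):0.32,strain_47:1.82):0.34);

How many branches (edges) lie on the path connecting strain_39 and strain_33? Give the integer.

8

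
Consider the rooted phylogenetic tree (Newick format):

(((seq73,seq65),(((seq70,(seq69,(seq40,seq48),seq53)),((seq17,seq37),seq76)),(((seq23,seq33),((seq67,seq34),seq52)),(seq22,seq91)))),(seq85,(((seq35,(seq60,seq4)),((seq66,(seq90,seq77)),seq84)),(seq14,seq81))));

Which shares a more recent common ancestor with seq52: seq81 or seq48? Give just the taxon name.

seq48

The MRCA of seq52 and seq48 subtends (((seq70,(seq69,(seq40,seq48),seq53)),((seq17,seq37),seq76)),(((seq23,seq33),((seq67,seq34),seq52)),(seq22,seq91))) (15 taxa).
The MRCA of seq52 and seq81 is the root, subtending the entire tree (27 taxa).
The first is nested inside the second, so seq52 shares a more recent common ancestor with seq48.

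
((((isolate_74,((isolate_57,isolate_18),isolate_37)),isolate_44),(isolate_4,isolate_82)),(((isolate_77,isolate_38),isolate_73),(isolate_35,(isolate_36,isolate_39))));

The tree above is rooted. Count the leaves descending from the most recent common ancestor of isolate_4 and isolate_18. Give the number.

7

The MRCA of isolate_4 and isolate_18 is the node subtending (((isolate_74,((isolate_57,isolate_18),isolate_37)),isolate_44),(isolate_4,isolate_82)).
That clade contains 7 terminal taxa: isolate_18, isolate_37, isolate_4, isolate_44, isolate_57, isolate_74, isolate_82.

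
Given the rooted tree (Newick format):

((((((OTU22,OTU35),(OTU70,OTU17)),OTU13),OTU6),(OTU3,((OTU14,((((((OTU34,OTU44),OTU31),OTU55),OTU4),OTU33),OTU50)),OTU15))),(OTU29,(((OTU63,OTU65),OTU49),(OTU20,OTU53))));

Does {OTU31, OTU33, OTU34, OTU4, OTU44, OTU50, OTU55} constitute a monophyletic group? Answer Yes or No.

Yes

The most recent common ancestor of these taxa subtends ((((((OTU34,OTU44),OTU31),OTU55),OTU4),OTU33),OTU50).
That clade has exactly 7 tips — every listed taxon and nothing else — so the group is monophyletic.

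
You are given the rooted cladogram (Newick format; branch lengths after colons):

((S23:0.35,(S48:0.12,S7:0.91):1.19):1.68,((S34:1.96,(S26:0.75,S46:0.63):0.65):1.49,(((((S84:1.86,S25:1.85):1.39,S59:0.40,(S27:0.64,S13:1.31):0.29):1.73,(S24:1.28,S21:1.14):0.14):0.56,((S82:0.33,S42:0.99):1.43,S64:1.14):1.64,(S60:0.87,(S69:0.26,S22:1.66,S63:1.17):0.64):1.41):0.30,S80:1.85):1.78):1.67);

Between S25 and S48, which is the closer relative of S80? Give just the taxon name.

The MRCA of S80 and S25 subtends (((((S84,S25),S59,(S27,S13)),(S24,S21)),((S82,S42),S64),(S60,(S69,S22,S63))),S80) (15 taxa).
The MRCA of S80 and S48 is the root, subtending the entire tree (21 taxa).
The first is nested inside the second, so S80 shares a more recent common ancestor with S25.

S25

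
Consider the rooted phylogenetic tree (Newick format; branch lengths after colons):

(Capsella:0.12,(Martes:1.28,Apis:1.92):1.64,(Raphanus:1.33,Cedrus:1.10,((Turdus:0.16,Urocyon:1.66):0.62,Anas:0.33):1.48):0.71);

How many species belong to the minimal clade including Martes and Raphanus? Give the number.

The MRCA of Martes and Raphanus is the root, so the clade is the entire tree.
That clade contains 8 terminal taxa: Anas, Apis, Capsella, Cedrus, Martes, Raphanus, Turdus, Urocyon.

8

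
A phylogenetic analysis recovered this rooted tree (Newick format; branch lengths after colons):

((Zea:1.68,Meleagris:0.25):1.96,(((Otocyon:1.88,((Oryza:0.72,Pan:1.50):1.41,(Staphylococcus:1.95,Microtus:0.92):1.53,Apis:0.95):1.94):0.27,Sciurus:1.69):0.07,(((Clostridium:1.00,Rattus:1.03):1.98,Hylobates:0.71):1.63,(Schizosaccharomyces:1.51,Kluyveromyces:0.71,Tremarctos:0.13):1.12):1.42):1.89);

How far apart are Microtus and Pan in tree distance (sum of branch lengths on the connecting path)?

The path runs Microtus → … → MRCA → … → Pan; the MRCA is the node subtending ((Oryza,Pan),(Staphylococcus,Microtus),Apis).
Branch lengths along that path: 0.92 + 1.53 + 1.41 + 1.50 = 5.36.

5.36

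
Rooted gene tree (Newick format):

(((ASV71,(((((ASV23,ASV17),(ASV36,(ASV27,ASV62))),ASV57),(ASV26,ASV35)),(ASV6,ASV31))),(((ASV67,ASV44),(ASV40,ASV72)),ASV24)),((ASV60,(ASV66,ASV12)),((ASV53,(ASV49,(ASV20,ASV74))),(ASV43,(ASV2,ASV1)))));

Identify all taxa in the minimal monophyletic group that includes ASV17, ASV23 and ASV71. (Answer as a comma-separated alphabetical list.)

ASV17, ASV23, ASV26, ASV27, ASV31, ASV35, ASV36, ASV57, ASV6, ASV62, ASV71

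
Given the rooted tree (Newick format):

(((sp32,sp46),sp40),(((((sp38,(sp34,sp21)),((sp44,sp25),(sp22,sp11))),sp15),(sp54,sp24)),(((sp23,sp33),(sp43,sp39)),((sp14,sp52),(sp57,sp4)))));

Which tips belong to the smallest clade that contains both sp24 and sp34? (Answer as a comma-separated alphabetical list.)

Tracing sp24: it sits inside (sp54,sp24).
Tracing sp34: it sits inside (sp34,sp21).
The smallest clade enclosing both is ((((sp38,(sp34,sp21)),((sp44,sp25),(sp22,sp11))),sp15),(sp54,sp24)); the answer is its 10 terminal taxa in alphabetical order.

sp11, sp15, sp21, sp22, sp24, sp25, sp34, sp38, sp44, sp54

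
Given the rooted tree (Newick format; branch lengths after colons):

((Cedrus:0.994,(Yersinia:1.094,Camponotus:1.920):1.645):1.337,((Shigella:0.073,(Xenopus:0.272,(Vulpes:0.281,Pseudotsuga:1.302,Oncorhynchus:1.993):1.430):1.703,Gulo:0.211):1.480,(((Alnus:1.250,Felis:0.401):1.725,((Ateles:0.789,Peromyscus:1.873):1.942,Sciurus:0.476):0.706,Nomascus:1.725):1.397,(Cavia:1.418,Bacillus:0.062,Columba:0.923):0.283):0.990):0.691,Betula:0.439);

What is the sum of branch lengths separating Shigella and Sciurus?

5.122

The path runs Shigella → … → MRCA → … → Sciurus; the MRCA is the node subtending ((Shigella,(Xenopus,(Vulpes,Pseudotsuga,Oncorhynchus)),Gulo),(((Alnus,Felis),((Ateles,Peromyscus),Sciurus),Nomascus),(Cavia,Bacillus,Columba))).
Branch lengths along that path: 0.073 + 1.480 + 0.990 + 1.397 + 0.706 + 0.476 = 5.122.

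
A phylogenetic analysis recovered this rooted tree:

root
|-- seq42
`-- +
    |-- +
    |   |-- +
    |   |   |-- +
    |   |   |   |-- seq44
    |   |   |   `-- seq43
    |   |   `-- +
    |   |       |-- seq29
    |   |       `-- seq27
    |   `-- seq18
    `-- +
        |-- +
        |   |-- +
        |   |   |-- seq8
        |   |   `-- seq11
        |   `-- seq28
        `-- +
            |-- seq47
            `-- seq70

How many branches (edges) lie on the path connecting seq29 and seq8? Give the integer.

8

The MRCA of seq29 and seq8 is the node subtending ((((seq44,seq43),(seq29,seq27)),seq18),(((seq8,seq11),seq28),(seq47,seq70))).
From seq29 up to that node: 4 branches. From seq8 up to the same node: 4 branches. Total: 4 + 4 = 8.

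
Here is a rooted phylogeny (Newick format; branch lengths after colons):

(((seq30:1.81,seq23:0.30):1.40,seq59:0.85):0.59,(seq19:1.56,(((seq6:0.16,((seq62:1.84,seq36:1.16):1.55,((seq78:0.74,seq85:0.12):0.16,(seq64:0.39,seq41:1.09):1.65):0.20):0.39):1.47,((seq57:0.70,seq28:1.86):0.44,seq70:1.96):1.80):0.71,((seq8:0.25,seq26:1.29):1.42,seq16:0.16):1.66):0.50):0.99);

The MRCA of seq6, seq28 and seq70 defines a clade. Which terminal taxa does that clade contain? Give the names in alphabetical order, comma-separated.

seq28, seq36, seq41, seq57, seq6, seq62, seq64, seq70, seq78, seq85

Tracing seq6: it sits inside (seq6,((seq62,seq36),((seq78,seq85),(seq64,seq41)))).
Tracing seq28: it sits inside (seq57,seq28).
Tracing seq70: it sits inside ((seq57,seq28),seq70).
The smallest clade enclosing all 3 is ((seq6,((seq62,seq36),((seq78,seq85),(seq64,seq41)))),((seq57,seq28),seq70)); the answer is its 10 terminal taxa in alphabetical order.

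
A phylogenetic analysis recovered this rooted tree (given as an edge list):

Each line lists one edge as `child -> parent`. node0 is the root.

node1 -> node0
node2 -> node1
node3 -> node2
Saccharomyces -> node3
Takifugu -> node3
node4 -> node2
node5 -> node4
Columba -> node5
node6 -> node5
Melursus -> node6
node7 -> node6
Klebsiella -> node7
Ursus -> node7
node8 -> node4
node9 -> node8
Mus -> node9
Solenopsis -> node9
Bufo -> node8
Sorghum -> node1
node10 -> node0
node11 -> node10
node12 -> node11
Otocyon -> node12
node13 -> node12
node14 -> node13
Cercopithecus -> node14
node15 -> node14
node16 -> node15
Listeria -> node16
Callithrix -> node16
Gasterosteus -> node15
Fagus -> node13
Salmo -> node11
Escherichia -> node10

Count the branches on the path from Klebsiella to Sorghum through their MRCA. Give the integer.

7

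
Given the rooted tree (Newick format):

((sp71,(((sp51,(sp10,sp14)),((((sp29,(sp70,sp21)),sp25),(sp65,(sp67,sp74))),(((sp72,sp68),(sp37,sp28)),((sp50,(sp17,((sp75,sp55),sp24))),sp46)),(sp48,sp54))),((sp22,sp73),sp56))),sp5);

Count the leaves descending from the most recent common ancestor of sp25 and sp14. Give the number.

The MRCA of sp25 and sp14 is the node subtending ((sp51,(sp10,sp14)),((((sp29,(sp70,sp21)),sp25),(sp65,(sp67,sp74))),(((sp72,sp68),(sp37,sp28)),((sp50,(sp17,((sp75,sp55),sp24))),sp46)),(sp48,sp54))).
That clade contains 22 terminal taxa: sp10, sp14, sp17, sp21, sp24, sp25, sp28, sp29, sp37, sp46, sp48, sp50, sp51, sp54, sp55, sp65, sp67, sp68, sp70, sp72, sp74, sp75.

22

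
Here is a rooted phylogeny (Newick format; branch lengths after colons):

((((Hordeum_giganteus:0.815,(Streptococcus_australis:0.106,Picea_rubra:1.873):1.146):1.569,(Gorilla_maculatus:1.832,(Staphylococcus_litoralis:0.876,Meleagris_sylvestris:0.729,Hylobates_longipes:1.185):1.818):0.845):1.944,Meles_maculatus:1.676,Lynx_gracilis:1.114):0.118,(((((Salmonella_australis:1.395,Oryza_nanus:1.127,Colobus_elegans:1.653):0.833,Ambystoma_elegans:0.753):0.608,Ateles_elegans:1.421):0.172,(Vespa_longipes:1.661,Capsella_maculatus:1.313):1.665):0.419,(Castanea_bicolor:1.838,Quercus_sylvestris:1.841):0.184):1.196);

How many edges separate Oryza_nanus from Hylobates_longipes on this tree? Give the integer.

11

The MRCA of Oryza_nanus and Hylobates_longipes is the root of the tree.
From Oryza_nanus up to that node: 6 branches. From Hylobates_longipes up to the same node: 5 branches. Total: 6 + 5 = 11.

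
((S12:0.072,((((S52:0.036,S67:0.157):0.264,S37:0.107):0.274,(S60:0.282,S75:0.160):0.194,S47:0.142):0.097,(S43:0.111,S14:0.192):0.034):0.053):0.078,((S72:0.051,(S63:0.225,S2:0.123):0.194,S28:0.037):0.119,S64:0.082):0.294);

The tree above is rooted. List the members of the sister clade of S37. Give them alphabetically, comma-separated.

S52, S67

S37 attaches to the tree at the node subtending ((S52,S67),S37).
The other lineage descending from that same node — the sister group — is (S52,S67); its 2 tips in alphabetical order are the answer.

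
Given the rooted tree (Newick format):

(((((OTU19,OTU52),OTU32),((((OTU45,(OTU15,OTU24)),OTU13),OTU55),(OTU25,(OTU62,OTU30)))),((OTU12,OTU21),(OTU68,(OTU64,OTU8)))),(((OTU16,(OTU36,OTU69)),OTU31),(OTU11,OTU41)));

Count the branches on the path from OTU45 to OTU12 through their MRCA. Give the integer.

The MRCA of OTU45 and OTU12 is the node subtending ((((OTU19,OTU52),OTU32),((((OTU45,(OTU15,OTU24)),OTU13),OTU55),(OTU25,(OTU62,OTU30)))),((OTU12,OTU21),(OTU68,(OTU64,OTU8)))).
From OTU45 up to that node: 6 branches. From OTU12 up to the same node: 3 branches. Total: 6 + 3 = 9.

9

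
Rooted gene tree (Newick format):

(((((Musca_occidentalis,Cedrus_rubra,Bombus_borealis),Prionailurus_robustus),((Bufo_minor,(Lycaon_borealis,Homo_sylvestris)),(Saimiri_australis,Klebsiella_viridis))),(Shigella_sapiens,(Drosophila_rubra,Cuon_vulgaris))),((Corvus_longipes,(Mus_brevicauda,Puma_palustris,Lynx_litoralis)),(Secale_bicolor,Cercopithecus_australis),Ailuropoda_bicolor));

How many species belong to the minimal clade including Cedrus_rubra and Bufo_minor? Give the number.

9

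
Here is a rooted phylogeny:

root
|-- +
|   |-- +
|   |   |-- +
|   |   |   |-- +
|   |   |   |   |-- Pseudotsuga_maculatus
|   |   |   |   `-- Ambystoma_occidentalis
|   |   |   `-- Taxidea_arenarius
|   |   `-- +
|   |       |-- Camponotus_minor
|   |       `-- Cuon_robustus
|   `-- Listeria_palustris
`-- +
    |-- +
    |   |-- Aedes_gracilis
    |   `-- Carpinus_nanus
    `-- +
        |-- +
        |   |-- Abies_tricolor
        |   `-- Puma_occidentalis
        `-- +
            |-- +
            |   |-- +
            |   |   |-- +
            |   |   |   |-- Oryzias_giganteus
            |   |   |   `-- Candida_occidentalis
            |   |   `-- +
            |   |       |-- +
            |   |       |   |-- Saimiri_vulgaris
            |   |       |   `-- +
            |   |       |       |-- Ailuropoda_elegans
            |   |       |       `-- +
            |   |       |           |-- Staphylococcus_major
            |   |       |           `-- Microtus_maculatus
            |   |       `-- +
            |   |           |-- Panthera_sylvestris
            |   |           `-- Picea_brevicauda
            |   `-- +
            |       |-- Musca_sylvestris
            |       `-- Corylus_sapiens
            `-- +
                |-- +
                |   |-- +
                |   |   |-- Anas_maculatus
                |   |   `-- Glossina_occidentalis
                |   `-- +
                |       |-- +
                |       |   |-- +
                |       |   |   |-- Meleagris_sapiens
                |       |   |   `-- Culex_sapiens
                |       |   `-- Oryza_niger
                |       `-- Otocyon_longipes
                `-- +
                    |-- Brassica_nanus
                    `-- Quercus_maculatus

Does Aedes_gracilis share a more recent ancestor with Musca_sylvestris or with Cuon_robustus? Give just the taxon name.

The MRCA of Aedes_gracilis and Musca_sylvestris subtends ((Aedes_gracilis,Carpinus_nanus),((Abies_tricolor,Puma_occidentalis),((((Oryzias_giganteus,Candida_occidentalis),((Saimiri_vulgaris,(Ailuropoda_elegans,(Staphylococcus_major,Microtus_maculatus))),(Panthera_sylvestris,Picea_brevicauda))),(Musca_sylvestris,Corylus_sapiens)),(((Anas_maculatus,Glossina_occidentalis),(((Meleagris_sapiens,Culex_sapiens),Oryza_niger),Otocyon_longipes)),(Brassica_nanus,Quercus_maculatus))))) (22 taxa).
The MRCA of Aedes_gracilis and Cuon_robustus is the root, subtending the entire tree (28 taxa).
The first is nested inside the second, so Aedes_gracilis shares a more recent common ancestor with Musca_sylvestris.

Musca_sylvestris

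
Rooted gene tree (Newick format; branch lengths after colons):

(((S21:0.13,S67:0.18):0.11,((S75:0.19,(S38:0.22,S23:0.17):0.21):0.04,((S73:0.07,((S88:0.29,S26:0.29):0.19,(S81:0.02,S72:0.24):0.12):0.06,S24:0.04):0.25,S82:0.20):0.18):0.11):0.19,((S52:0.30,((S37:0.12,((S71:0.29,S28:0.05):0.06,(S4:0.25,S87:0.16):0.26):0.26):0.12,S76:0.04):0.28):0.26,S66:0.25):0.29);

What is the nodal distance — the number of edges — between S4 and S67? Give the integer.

The MRCA of S4 and S67 is the root of the tree.
From S4 up to that node: 7 branches. From S67 up to the same node: 3 branches. Total: 7 + 3 = 10.

10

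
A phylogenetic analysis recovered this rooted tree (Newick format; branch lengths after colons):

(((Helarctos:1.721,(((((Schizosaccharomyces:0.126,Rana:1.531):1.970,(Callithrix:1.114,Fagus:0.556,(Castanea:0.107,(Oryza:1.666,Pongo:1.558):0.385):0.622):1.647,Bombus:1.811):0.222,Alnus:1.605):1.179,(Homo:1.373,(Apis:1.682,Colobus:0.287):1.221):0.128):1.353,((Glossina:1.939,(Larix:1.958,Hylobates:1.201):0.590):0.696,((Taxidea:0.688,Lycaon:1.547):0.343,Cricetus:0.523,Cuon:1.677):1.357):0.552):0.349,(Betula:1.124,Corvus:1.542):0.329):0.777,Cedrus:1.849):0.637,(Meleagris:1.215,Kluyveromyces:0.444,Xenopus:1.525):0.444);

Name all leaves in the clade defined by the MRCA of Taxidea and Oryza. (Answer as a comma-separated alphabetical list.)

Alnus, Apis, Bombus, Callithrix, Castanea, Colobus, Cricetus, Cuon, Fagus, Glossina, Homo, Hylobates, Larix, Lycaon, Oryza, Pongo, Rana, Schizosaccharomyces, Taxidea

Tracing Taxidea: it sits inside (Taxidea,Lycaon).
Tracing Oryza: it sits inside (Oryza,Pongo).
The smallest clade enclosing both is (((((Schizosaccharomyces,Rana),(Callithrix,Fagus,(Castanea,(Oryza,Pongo))),Bombus),Alnus),(Homo,(Apis,Colobus))),((Glossina,(Larix,Hylobates)),((Taxidea,Lycaon),Cricetus,Cuon))); the answer is its 19 terminal taxa in alphabetical order.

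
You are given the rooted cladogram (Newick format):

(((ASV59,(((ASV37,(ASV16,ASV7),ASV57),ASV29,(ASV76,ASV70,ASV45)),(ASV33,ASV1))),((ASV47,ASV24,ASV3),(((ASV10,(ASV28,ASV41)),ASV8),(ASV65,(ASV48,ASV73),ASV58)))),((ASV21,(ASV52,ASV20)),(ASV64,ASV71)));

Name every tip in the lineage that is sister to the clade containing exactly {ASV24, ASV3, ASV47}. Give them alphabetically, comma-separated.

ASV10, ASV28, ASV41, ASV48, ASV58, ASV65, ASV73, ASV8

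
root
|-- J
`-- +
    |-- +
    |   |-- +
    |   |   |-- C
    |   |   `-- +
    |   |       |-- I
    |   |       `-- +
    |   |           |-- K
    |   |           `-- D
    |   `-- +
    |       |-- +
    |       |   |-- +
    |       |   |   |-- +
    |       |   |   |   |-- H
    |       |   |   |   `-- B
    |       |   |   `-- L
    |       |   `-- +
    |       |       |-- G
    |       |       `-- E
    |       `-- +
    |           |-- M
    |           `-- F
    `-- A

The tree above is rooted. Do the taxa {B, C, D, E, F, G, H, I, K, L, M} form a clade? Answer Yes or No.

Yes

The most recent common ancestor of these taxa subtends ((C,(I,(K,D))),((((H,B),L),(G,E)),(M,F))).
That clade has exactly 11 tips — every listed taxon and nothing else — so the group is monophyletic.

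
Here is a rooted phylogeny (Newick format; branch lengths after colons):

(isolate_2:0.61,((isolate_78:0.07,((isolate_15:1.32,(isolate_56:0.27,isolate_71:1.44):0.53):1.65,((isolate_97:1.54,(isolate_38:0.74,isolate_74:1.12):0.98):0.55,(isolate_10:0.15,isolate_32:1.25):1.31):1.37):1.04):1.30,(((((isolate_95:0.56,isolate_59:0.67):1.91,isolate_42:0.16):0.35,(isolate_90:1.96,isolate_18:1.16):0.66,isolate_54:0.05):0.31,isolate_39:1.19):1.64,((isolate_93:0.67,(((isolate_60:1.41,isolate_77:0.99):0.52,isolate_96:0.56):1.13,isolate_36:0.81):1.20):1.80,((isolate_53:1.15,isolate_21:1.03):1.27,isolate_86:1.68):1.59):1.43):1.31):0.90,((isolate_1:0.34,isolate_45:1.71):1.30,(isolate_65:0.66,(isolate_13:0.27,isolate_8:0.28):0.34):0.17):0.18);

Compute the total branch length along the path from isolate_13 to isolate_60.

10.66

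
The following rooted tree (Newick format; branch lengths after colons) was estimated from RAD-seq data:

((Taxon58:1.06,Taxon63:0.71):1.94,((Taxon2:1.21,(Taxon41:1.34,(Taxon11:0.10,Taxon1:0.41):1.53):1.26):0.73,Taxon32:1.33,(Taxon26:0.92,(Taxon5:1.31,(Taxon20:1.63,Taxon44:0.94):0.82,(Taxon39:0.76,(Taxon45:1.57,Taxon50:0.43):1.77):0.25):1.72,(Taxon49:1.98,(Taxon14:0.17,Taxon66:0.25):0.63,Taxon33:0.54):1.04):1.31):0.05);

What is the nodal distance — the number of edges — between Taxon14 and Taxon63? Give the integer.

7

The MRCA of Taxon14 and Taxon63 is the root of the tree.
From Taxon14 up to that node: 5 branches. From Taxon63 up to the same node: 2 branches. Total: 5 + 2 = 7.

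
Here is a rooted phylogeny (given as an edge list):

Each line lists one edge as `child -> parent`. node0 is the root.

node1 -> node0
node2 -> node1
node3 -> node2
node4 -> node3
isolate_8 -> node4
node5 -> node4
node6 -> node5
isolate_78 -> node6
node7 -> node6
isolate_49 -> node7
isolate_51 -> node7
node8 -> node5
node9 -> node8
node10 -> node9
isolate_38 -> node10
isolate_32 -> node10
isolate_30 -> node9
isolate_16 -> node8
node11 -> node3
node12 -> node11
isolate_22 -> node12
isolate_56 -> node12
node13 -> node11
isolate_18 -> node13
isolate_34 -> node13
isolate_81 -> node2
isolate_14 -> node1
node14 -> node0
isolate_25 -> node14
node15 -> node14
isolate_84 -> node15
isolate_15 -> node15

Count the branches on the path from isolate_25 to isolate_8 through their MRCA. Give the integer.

7

The MRCA of isolate_25 and isolate_8 is the root of the tree.
From isolate_25 up to that node: 2 branches. From isolate_8 up to the same node: 5 branches. Total: 2 + 5 = 7.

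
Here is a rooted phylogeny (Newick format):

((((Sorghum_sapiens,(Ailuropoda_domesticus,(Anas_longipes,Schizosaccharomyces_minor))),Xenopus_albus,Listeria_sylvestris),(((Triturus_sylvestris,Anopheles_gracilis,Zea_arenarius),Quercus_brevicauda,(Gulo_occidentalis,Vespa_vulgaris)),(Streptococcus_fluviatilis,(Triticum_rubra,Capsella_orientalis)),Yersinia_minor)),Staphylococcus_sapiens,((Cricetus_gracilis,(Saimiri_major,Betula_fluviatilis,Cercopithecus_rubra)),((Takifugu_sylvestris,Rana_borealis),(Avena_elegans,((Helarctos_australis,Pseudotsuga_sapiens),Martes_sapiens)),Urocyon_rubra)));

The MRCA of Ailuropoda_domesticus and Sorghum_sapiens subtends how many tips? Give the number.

4

The MRCA of Ailuropoda_domesticus and Sorghum_sapiens is the node subtending (Sorghum_sapiens,(Ailuropoda_domesticus,(Anas_longipes,Schizosaccharomyces_minor))).
That clade contains 4 terminal taxa: Ailuropoda_domesticus, Anas_longipes, Schizosaccharomyces_minor, Sorghum_sapiens.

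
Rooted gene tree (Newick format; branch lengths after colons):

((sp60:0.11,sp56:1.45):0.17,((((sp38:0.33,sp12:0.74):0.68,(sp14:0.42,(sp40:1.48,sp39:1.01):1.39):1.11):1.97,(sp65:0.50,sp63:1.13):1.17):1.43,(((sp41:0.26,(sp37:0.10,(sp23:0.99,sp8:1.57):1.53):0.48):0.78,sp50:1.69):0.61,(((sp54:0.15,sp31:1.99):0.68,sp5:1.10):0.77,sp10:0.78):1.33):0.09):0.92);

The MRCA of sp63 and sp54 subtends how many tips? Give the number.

The MRCA of sp63 and sp54 is the node subtending ((((sp38,sp12),(sp14,(sp40,sp39))),(sp65,sp63)),(((sp41,(sp37,(sp23,sp8))),sp50),(((sp54,sp31),sp5),sp10))).
That clade contains 16 terminal taxa: sp10, sp12, sp14, sp23, sp31, sp37, sp38, sp39, sp40, sp41, sp5, sp50, sp54, sp63, sp65, sp8.

16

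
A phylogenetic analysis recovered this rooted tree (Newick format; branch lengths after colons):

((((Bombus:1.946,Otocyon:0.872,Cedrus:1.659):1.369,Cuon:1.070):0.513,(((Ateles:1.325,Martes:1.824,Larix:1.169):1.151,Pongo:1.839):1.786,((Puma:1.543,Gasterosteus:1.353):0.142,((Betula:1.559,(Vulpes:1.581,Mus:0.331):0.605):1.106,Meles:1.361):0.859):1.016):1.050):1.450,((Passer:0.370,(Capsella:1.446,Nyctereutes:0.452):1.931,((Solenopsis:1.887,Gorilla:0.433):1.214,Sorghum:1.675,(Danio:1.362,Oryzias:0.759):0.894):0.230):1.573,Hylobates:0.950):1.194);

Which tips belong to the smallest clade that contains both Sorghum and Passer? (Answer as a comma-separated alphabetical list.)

Tracing Sorghum: it sits inside ((Solenopsis,Gorilla),Sorghum,(Danio,Oryzias)).
Tracing Passer: it sits inside (Passer,(Capsella,Nyctereutes),((Solenopsis,Gorilla),Sorghum,(Danio,Oryzias))).
The smallest clade enclosing both is (Passer,(Capsella,Nyctereutes),((Solenopsis,Gorilla),Sorghum,(Danio,Oryzias))); the answer is its 8 terminal taxa in alphabetical order.

Capsella, Danio, Gorilla, Nyctereutes, Oryzias, Passer, Solenopsis, Sorghum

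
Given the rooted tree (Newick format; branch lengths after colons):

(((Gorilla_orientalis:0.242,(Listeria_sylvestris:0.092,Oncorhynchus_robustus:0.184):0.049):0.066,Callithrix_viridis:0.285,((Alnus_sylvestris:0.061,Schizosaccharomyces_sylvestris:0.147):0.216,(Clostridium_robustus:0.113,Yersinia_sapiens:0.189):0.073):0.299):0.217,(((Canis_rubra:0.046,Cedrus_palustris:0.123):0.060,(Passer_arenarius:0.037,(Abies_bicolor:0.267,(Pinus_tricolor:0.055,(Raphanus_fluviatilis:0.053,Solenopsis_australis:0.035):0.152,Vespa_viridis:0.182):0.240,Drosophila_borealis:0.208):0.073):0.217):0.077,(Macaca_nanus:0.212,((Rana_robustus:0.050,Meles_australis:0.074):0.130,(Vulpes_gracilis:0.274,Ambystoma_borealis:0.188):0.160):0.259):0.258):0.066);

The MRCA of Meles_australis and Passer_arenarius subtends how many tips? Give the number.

14

The MRCA of Meles_australis and Passer_arenarius is the node subtending (((Canis_rubra,Cedrus_palustris),(Passer_arenarius,(Abies_bicolor,(Pinus_tricolor,(Raphanus_fluviatilis,Solenopsis_australis),Vespa_viridis),Drosophila_borealis))),(Macaca_nanus,((Rana_robustus,Meles_australis),(Vulpes_gracilis,Ambystoma_borealis)))).
That clade contains 14 terminal taxa: Abies_bicolor, Ambystoma_borealis, Canis_rubra, Cedrus_palustris, Drosophila_borealis, Macaca_nanus, Meles_australis, Passer_arenarius, Pinus_tricolor, Rana_robustus, Raphanus_fluviatilis, Solenopsis_australis, Vespa_viridis, Vulpes_gracilis.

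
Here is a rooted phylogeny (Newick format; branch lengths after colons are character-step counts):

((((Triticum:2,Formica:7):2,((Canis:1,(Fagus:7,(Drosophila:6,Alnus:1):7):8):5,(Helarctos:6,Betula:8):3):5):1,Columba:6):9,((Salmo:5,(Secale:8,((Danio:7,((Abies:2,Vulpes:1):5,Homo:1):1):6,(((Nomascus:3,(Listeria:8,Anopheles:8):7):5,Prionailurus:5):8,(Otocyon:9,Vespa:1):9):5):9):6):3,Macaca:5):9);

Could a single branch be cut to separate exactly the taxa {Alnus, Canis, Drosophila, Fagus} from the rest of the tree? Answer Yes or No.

Yes

The most recent common ancestor of these taxa subtends (Canis,(Fagus,(Drosophila,Alnus))).
That clade has exactly 4 tips — every listed taxon and nothing else — so the group is monophyletic.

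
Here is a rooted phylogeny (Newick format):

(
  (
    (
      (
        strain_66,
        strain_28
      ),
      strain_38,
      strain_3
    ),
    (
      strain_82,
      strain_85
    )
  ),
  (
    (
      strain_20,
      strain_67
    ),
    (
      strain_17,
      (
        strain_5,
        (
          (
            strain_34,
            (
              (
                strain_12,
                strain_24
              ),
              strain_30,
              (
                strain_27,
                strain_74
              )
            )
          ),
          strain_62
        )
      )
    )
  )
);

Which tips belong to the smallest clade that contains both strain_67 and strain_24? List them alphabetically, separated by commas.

Tracing strain_67: it sits inside (strain_20,strain_67).
Tracing strain_24: it sits inside (strain_12,strain_24).
The smallest clade enclosing both is ((strain_20,strain_67),(strain_17,(strain_5,((strain_34,((strain_12,strain_24),strain_30,(strain_27,strain_74))),strain_62)))); the answer is its 11 terminal taxa in alphabetical order.

strain_12, strain_17, strain_20, strain_24, strain_27, strain_30, strain_34, strain_5, strain_62, strain_67, strain_74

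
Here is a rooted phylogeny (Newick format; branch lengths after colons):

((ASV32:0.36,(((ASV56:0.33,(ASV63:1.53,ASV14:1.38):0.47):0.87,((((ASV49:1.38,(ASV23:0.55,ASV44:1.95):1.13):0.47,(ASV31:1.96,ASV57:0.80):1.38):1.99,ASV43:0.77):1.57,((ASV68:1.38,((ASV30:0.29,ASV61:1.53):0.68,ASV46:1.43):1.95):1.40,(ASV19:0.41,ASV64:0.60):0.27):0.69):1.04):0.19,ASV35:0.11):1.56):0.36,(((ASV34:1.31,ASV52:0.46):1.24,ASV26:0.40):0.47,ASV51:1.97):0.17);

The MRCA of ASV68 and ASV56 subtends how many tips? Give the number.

The MRCA of ASV68 and ASV56 is the node subtending ((ASV56,(ASV63,ASV14)),((((ASV49,(ASV23,ASV44)),(ASV31,ASV57)),ASV43),((ASV68,((ASV30,ASV61),ASV46)),(ASV19,ASV64)))).
That clade contains 15 terminal taxa: ASV14, ASV19, ASV23, ASV30, ASV31, ASV43, ASV44, ASV46, ASV49, ASV56, ASV57, ASV61, ASV63, ASV64, ASV68.

15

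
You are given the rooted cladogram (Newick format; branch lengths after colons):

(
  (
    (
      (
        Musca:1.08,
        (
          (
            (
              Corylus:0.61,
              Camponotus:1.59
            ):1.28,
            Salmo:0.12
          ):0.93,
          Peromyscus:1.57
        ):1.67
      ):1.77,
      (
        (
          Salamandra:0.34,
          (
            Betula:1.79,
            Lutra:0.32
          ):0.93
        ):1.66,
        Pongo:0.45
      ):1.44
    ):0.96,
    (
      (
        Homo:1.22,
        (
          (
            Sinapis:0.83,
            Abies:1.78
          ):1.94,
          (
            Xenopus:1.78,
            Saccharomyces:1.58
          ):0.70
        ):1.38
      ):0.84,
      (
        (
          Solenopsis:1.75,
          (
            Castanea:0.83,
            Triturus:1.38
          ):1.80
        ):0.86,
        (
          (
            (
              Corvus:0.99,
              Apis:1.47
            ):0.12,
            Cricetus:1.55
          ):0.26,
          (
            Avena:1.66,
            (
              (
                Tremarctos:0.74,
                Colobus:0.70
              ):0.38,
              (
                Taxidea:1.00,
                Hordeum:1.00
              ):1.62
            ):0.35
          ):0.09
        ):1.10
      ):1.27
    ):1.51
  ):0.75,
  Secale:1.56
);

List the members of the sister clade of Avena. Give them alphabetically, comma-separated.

Avena attaches to the tree at the node subtending (Avena,((Tremarctos,Colobus),(Taxidea,Hordeum))).
The other lineage descending from that same node — the sister group — is ((Tremarctos,Colobus),(Taxidea,Hordeum)); its 4 tips in alphabetical order are the answer.

Colobus, Hordeum, Taxidea, Tremarctos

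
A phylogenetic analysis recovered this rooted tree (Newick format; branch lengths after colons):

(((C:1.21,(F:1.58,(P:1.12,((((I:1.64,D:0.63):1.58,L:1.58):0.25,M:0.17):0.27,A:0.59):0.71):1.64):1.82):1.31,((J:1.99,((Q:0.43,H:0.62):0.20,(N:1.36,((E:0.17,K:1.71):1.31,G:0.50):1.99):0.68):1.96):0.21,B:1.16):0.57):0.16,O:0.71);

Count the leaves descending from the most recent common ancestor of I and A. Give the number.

The MRCA of I and A is the node subtending ((((I,D),L),M),A).
That clade contains 5 terminal taxa: A, D, I, L, M.

5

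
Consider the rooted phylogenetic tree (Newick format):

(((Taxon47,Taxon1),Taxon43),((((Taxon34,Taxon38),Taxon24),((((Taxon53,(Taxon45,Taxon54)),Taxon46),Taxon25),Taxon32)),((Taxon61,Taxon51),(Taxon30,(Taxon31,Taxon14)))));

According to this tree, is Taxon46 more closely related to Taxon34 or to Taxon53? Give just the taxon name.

Taxon53

The MRCA of Taxon46 and Taxon53 subtends ((Taxon53,(Taxon45,Taxon54)),Taxon46) (4 taxa).
The MRCA of Taxon46 and Taxon34 subtends (((Taxon34,Taxon38),Taxon24),((((Taxon53,(Taxon45,Taxon54)),Taxon46),Taxon25),Taxon32)) (9 taxa).
The first is nested inside the second, so Taxon46 shares a more recent common ancestor with Taxon53.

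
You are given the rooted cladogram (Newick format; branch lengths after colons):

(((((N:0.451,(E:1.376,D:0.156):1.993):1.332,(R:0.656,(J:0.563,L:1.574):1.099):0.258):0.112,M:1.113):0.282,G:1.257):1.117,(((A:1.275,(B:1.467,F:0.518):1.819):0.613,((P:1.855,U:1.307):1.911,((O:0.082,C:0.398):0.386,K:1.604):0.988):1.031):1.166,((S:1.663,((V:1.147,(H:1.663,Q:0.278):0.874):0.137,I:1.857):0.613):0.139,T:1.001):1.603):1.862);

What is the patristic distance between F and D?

10.970

The path runs F → … → MRCA → … → D; the MRCA is the root of the tree.
Branch lengths along that path: 0.518 + 1.819 + 0.613 + 1.166 + 1.862 + 1.117 + 0.282 + 0.112 + 1.332 + 1.993 + 0.156 = 10.970.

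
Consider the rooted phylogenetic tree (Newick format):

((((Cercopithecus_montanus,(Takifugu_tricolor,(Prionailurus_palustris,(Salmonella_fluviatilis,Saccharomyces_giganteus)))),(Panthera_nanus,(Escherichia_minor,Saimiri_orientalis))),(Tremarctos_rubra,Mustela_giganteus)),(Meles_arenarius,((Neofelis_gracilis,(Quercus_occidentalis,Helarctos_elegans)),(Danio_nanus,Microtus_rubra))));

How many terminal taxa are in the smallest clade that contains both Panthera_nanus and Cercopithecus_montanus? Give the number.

8

The MRCA of Panthera_nanus and Cercopithecus_montanus is the node subtending ((Cercopithecus_montanus,(Takifugu_tricolor,(Prionailurus_palustris,(Salmonella_fluviatilis,Saccharomyces_giganteus)))),(Panthera_nanus,(Escherichia_minor,Saimiri_orientalis))).
That clade contains 8 terminal taxa: Cercopithecus_montanus, Escherichia_minor, Panthera_nanus, Prionailurus_palustris, Saccharomyces_giganteus, Saimiri_orientalis, Salmonella_fluviatilis, Takifugu_tricolor.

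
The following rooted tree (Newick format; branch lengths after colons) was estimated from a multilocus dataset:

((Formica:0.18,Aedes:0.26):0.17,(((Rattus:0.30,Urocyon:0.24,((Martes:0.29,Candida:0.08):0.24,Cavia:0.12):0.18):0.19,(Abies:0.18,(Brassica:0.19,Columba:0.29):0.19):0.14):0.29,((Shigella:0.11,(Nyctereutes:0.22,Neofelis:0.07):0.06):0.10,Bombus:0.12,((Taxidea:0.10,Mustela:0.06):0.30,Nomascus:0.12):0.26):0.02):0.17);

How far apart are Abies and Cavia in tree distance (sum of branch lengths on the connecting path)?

The path runs Abies → … → MRCA → … → Cavia; the MRCA is the node subtending ((Rattus,Urocyon,((Martes,Candida),Cavia)),(Abies,(Brassica,Columba))).
Branch lengths along that path: 0.18 + 0.14 + 0.19 + 0.18 + 0.12 = 0.81.

0.81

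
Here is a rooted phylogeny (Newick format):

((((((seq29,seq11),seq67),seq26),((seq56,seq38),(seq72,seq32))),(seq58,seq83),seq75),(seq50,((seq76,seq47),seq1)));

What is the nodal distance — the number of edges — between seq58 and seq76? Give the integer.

7

The MRCA of seq58 and seq76 is the root of the tree.
From seq58 up to that node: 3 branches. From seq76 up to the same node: 4 branches. Total: 3 + 4 = 7.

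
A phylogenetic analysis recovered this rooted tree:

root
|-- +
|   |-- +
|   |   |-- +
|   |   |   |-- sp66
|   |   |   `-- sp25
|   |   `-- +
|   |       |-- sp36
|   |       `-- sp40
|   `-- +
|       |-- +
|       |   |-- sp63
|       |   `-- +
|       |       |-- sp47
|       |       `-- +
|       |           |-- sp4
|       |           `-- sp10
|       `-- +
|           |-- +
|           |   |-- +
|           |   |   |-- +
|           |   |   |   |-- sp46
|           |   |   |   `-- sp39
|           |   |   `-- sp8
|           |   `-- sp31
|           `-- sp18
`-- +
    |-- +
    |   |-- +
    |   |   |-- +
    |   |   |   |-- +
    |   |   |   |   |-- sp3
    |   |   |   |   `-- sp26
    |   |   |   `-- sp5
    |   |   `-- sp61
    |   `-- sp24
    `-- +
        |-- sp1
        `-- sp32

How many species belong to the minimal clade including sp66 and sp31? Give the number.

13

The MRCA of sp66 and sp31 is the node subtending (((sp66,sp25),(sp36,sp40)),((sp63,(sp47,(sp4,sp10))),((((sp46,sp39),sp8),sp31),sp18))).
That clade contains 13 terminal taxa: sp10, sp18, sp25, sp31, sp36, sp39, sp4, sp40, sp46, sp47, sp63, sp66, sp8.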